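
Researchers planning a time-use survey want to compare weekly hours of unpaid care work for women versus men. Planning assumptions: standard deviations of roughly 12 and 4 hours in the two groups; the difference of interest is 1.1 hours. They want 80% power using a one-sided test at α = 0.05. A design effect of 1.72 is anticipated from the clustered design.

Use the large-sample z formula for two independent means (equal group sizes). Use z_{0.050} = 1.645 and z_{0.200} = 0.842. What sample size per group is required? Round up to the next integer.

n = 1407 per group

n = (z_α + z_β)² · (σ₁² + σ₂²) / δ²
  = (1.645 + 0.842)² · (12² + 4² = 160) / 1.1²
  = 6.1852 · 160 / 1.21
  = 817.87
Design effect: 1.72 × 817.87 = 1406.74.
Round up → n = 1407 per group.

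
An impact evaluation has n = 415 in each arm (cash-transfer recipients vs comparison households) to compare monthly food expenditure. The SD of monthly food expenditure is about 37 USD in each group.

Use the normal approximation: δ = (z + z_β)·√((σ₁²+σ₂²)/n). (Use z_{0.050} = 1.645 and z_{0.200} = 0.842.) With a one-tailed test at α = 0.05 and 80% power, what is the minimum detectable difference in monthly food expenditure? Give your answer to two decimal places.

Minimum detectable difference ≈ 6.39 USD

δ = (z_α + z_β) · √((σ₁²+σ₂²)/n)
  = (1.645 + 0.842) · √(2738/415)
  = 2.487 · √6.5976
  = 2.487 · 2.5686
  = 6.3881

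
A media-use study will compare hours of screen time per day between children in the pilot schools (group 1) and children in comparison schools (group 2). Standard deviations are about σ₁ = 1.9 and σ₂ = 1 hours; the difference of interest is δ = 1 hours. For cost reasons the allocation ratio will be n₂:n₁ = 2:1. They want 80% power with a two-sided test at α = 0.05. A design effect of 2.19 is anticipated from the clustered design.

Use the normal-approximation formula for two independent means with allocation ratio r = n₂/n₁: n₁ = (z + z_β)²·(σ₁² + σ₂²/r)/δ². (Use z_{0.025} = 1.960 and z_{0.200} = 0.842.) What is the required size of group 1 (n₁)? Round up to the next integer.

n₁ = 71

n₁ = (z_{α/2} + z_β)² · (σ₁² + σ₂²/r) / δ²
   = (1.960 + 0.842)² · (1.9² + 1²/2) / 1²
   = 7.8512 · (3.61 + 0.5) / 1
   = 7.8512 · 4.11 / 1
   = 32.27
Design effect: 2.19 × 32.27 = 70.67.
Round up → n₁ = 71; n₂ = r·n₁ = 2 × 71 = 142.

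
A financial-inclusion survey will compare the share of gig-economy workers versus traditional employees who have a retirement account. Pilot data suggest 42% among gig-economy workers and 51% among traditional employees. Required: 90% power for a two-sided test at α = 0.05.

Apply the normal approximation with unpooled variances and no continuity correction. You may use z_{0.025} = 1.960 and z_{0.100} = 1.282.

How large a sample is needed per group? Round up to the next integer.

n = 641 per group

n = (z_{α/2} + z_β)² · [p₁(1−p₁) + p₂(1−p₂)] / (p₁ − p₂)²
  = (1.960 + 1.282)² · (0.42·0.58 + 0.51·0.49) / (-0.09)²
  = (3.242)² · (0.2436 + 0.2499) / 0.0081
  = 10.5106 · 0.4935 / 0.0081
  = 640.37
Round up → n = 641 per group.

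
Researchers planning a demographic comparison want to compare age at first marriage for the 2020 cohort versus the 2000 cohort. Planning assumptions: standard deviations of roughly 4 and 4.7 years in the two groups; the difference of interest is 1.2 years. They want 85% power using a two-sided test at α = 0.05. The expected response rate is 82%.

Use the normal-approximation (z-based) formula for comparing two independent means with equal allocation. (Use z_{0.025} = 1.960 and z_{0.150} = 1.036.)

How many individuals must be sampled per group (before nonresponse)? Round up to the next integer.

n = 290 per group

n = (z_{α/2} + z_β)² · (σ₁² + σ₂²) / δ²
  = (1.960 + 1.036)² · (4² + 4.7² = 38.09) / 1.2²
  = 8.9760 · 38.09 / 1.44
  = 237.43
Adjust for 82% response: 237.43 / 0.82 = 289.55.
Round up → n = 290 per group.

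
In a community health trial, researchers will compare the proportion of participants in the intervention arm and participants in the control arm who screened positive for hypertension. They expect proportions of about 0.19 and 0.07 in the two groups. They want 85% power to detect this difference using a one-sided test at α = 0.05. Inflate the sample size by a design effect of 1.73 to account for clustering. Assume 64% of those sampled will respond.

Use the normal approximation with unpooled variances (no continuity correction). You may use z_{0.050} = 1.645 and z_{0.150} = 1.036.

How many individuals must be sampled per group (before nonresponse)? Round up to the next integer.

n = (z_α + z_β)² · [p₁(1−p₁) + p₂(1−p₂)] / (p₁ − p₂)²
  = (1.645 + 1.036)² · (0.19·0.81 + 0.07·0.93) / (0.12)²
  = (2.681)² · (0.1539 + 0.0651) / 0.0144
  = 7.1878 · 0.2190 / 0.0144
  = 109.31
Design effect: 1.73 × 109.31 = 189.11.
Adjust for 64% response: 189.11 / 0.64 = 295.49.
Round up → n = 296 per group.

n = 296 per group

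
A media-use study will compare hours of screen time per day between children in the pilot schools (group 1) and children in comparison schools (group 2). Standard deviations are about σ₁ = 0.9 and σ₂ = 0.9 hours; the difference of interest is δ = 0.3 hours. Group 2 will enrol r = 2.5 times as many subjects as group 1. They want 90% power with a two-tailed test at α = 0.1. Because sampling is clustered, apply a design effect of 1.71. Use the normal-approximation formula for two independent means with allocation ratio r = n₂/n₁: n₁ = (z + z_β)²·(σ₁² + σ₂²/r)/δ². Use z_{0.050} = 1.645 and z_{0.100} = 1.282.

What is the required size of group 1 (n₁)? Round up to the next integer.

n₁ = (z_{α/2} + z_β)² · (σ₁² + σ₂²/r) / δ²
   = (1.645 + 1.282)² · (0.9² + 0.9²/2.5) / 0.3²
   = 8.5673 · (0.81 + 0.324) / 0.09
   = 8.5673 · 1.134 / 0.09
   = 107.95
Design effect: 1.71 × 107.95 = 184.59.
Round up → n₁ = 185; n₂ = r·n₁ = 2.5 × 185 = 463.

n₁ = 185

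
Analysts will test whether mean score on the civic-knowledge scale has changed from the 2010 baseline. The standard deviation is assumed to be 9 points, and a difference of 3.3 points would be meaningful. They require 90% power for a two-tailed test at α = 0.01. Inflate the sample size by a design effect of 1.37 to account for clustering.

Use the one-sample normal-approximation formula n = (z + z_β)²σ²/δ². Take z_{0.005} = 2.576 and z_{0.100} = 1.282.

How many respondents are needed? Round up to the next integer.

n = 152

n = (z_{α/2} + z_β)² · σ² / δ²
  = (2.576 + 1.282)² · 9² / 3.3²
  = 14.8842 · 81 / 10.89
  = 110.71
Design effect: 1.37 × 110.71 = 151.67.
Round up → n = 152.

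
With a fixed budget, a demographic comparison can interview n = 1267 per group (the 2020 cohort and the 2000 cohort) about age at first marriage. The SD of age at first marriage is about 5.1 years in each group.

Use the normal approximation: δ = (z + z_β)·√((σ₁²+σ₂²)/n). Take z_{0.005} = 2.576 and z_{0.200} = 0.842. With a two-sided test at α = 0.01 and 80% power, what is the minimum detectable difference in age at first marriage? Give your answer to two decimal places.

δ = (z_{α/2} + z_β) · √((σ₁²+σ₂²)/n)
  = (2.576 + 0.842) · √(52.02/1267)
  = 3.418 · √0.04106
  = 3.418 · 0.2026
  = 0.6926

Minimum detectable difference ≈ 0.69 years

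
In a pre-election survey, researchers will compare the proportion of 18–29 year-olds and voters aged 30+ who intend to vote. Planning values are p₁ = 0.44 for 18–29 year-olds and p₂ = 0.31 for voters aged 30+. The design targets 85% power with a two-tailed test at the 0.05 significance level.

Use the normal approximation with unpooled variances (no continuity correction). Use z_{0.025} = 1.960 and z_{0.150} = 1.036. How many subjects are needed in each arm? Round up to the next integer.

n = 245 per group

n = (z_{α/2} + z_β)² · [p₁(1−p₁) + p₂(1−p₂)] / (p₁ − p₂)²
  = (1.960 + 1.036)² · (0.44·0.56 + 0.31·0.69) / (0.13)²
  = (2.996)² · (0.2464 + 0.2139) / 0.0169
  = 8.9760 · 0.4603 / 0.0169
  = 244.48
Round up → n = 245 per group.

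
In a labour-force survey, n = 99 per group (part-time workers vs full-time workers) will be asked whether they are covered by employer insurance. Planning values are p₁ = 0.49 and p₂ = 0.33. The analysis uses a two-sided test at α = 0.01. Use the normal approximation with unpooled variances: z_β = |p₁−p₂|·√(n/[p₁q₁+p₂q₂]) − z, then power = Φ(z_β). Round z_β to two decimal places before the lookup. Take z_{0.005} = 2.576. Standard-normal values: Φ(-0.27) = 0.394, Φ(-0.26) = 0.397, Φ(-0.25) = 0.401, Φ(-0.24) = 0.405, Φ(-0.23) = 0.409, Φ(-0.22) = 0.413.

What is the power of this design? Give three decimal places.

z_β = |p₁−p₂|·√(n/[p₁q₁+p₂q₂]) − z_{α/2}
    = 0.16 · √(99/0.4710) − 2.576
    = 0.16 · 14.4980 − 2.576
    = 2.3197 − 2.576 = -0.2563 → -0.26
Power = Φ(-0.26) = 0.397.

Power ≈ 0.397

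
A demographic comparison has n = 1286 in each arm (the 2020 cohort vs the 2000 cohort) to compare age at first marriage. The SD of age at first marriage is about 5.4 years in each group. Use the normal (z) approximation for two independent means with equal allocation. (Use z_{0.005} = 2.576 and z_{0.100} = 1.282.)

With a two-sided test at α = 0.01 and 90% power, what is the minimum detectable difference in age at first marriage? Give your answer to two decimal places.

δ = (z_{α/2} + z_β) · √((σ₁²+σ₂²)/n)
  = (2.576 + 1.282) · √(58.32/1286)
  = 3.858 · √0.04535
  = 3.858 · 0.2130
  = 0.8216

Minimum detectable difference ≈ 0.82 years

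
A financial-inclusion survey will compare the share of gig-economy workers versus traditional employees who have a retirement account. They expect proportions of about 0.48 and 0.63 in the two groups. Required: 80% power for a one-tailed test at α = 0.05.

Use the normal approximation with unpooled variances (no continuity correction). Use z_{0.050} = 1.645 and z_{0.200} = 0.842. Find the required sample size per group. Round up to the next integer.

n = (z_α + z_β)² · [p₁(1−p₁) + p₂(1−p₂)] / (p₁ − p₂)²
  = (1.645 + 0.842)² · (0.48·0.52 + 0.63·0.37) / (-0.15)²
  = (2.487)² · (0.2496 + 0.2331) / 0.0225
  = 6.1852 · 0.4827 / 0.0225
  = 132.69
Round up → n = 133 per group.

n = 133 per group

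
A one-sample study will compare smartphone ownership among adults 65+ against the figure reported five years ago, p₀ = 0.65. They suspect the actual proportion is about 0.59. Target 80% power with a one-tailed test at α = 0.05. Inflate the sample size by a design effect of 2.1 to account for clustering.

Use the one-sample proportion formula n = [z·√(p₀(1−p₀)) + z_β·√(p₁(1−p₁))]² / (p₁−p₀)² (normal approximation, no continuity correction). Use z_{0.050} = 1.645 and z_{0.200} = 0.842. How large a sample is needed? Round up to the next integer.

n = [z_α·√(p₀q₀) + z_β·√(p₁q₁)]² / (p₁ − p₀)²
  = [1.645·√(0.65·0.35) + 0.842·√(0.59·0.41)]² / (-0.06)²
  = [1.645·0.4770 + 0.842·0.4918]² / 0.0036
  = [1.1987]² / 0.0036
  = 399.16
Design effect: 2.1 × 399.16 = 838.24.
Round up → n = 839.

n = 839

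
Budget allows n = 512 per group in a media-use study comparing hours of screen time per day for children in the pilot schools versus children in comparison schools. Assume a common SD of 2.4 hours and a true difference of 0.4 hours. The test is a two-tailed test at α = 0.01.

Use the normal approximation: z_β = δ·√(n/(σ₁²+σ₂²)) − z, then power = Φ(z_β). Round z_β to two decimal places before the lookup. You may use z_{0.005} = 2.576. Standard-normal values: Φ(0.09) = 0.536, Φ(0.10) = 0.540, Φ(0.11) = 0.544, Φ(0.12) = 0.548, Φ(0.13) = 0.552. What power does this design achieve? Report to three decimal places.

z_β = δ·√(n/(σ₁²+σ₂²)) − z_{α/2}
    = 0.4 · √(512/11.52) − 2.576
    = 0.4 · 6.66667 − 2.576
    = 2.6667 − 2.576 = 0.0907 → 0.09
Power = Φ(0.09) = 0.536.

Power ≈ 0.536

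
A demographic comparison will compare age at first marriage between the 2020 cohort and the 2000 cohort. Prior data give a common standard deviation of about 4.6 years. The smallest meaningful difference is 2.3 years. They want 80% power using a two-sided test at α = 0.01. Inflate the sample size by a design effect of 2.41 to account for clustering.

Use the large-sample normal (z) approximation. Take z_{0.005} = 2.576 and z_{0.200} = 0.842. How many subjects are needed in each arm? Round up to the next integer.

n = (z_{α/2} + z_β)² · (σ₁² + σ₂²) / δ²
  = (2.576 + 0.842)² · (2·4.6² = 42.32) / 2.3²
  = 11.6827 · 42.32 / 5.29
  = 93.46
Design effect: 2.41 × 93.46 = 225.24.
Round up → n = 226 per group.

n = 226 per group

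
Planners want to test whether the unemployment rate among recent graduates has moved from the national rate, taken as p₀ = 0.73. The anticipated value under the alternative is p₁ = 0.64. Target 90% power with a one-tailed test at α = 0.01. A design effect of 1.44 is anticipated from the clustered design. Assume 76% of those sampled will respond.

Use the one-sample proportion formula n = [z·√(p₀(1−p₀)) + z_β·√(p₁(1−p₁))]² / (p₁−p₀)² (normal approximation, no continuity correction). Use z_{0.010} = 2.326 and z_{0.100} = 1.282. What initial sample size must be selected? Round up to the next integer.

n = [z_α·√(p₀q₀) + z_β·√(p₁q₁)]² / (p₁ − p₀)²
  = [2.326·√(0.73·0.27) + 1.282·√(0.64·0.36)]² / (-0.09)²
  = [2.326·0.4440 + 1.282·0.4800]² / 0.0081
  = [1.6480]² / 0.0081
  = 335.30
Design effect: 1.44 × 335.30 = 482.83.
Adjust for 76% response: 482.83 / 0.76 = 635.31.
Round up → n = 636.

n = 636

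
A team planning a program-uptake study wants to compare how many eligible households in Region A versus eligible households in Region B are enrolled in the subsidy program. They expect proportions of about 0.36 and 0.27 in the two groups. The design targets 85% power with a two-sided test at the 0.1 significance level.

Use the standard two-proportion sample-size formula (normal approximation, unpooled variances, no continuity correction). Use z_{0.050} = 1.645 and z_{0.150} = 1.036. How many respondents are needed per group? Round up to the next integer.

n = (z_{α/2} + z_β)² · [p₁(1−p₁) + p₂(1−p₂)] / (p₁ − p₂)²
  = (1.645 + 1.036)² · (0.36·0.64 + 0.27·0.73) / (0.09)²
  = (2.681)² · (0.2304 + 0.1971) / 0.0081
  = 7.1878 · 0.4275 / 0.0081
  = 379.35
Round up → n = 380 per group.

n = 380 per group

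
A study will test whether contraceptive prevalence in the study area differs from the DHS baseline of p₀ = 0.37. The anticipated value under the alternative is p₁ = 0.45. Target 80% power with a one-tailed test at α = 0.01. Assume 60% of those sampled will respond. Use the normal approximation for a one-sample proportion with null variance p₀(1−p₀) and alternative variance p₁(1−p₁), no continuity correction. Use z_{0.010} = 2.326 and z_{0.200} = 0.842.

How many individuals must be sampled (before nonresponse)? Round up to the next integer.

n = [z_α·√(p₀q₀) + z_β·√(p₁q₁)]² / (p₁ − p₀)²
  = [2.326·√(0.37·0.63) + 0.842·√(0.45·0.55)]² / (0.08)²
  = [2.326·0.4828 + 0.842·0.4975]² / 0.0064
  = [1.5419]² / 0.0064
  = 371.47
Adjust for 60% response: 371.47 / 0.60 = 619.12.
Round up → n = 620.

n = 620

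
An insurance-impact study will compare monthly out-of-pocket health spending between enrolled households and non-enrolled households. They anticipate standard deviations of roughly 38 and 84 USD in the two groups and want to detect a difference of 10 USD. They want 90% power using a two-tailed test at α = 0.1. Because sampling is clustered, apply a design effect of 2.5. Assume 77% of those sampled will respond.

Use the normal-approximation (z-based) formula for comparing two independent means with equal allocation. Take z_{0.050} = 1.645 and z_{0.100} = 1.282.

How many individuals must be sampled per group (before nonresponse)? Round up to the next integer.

n = 2365 per group

n = (z_{α/2} + z_β)² · (σ₁² + σ₂²) / δ²
  = (1.645 + 1.282)² · (38² + 84² = 8500) / 10²
  = 8.5673 · 8500 / 100
  = 728.22
Design effect: 2.5 × 728.22 = 1820.56.
Adjust for 77% response: 1820.56 / 0.77 = 2364.36.
Round up → n = 2365 per group.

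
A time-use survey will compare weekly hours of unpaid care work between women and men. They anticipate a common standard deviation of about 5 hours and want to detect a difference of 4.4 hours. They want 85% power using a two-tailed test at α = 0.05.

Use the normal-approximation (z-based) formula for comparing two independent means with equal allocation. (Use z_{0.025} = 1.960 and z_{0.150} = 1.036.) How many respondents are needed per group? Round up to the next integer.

n = (z_{α/2} + z_β)² · (σ₁² + σ₂²) / δ²
  = (1.960 + 1.036)² · (2·5² = 50) / 4.4²
  = 8.9760 · 50 / 19.36
  = 23.18
Round up → n = 24 per group.

n = 24 per group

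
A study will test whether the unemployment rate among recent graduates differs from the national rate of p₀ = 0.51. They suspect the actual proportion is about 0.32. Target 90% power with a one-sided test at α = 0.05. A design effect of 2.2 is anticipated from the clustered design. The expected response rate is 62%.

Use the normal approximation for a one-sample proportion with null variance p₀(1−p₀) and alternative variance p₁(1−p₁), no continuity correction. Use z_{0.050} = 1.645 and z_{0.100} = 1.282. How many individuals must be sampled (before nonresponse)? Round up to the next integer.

n = [z_α·√(p₀q₀) + z_β·√(p₁q₁)]² / (p₁ − p₀)²
  = [1.645·√(0.51·0.49) + 1.282·√(0.32·0.68)]² / (-0.19)²
  = [1.645·0.4999 + 1.282·0.4665]² / 0.0361
  = [1.4204]² / 0.0361
  = 55.88
Design effect: 2.2 × 55.88 = 122.95.
Adjust for 62% response: 122.95 / 0.62 = 198.30.
Round up → n = 199.

n = 199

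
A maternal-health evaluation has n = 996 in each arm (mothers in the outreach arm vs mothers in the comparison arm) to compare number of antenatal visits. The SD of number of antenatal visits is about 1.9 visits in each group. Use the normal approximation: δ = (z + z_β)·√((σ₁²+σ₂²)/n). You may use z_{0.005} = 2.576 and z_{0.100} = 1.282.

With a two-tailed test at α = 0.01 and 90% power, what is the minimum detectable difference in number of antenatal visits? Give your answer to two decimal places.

Minimum detectable difference ≈ 0.33 visits

δ = (z_{α/2} + z_β) · √((σ₁²+σ₂²)/n)
  = (2.576 + 1.282) · √(7.22/996)
  = 3.858 · √0.00725
  = 3.858 · 0.0851
  = 0.3285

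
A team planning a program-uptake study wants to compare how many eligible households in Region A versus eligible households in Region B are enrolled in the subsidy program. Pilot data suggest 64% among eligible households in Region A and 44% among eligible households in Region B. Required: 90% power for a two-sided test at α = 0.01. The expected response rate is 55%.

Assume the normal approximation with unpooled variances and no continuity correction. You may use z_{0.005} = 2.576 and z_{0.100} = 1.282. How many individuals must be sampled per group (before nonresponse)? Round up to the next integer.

n = 323 per group

n = (z_{α/2} + z_β)² · [p₁(1−p₁) + p₂(1−p₂)] / (p₁ − p₂)²
  = (2.576 + 1.282)² · (0.64·0.36 + 0.44·0.56) / (0.20)²
  = (3.858)² · (0.2304 + 0.2464) / 0.0400
  = 14.8842 · 0.4768 / 0.0400
  = 177.42
Adjust for 55% response: 177.42 / 0.55 = 322.58.
Round up → n = 323 per group.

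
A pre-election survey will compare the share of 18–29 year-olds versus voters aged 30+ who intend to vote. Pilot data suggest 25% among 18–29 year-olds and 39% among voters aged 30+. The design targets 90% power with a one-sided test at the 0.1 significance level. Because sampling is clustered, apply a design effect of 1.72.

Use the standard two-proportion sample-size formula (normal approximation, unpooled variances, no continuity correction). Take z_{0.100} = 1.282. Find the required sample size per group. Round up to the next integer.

n = (z_α + z_β)² · [p₁(1−p₁) + p₂(1−p₂)] / (p₁ − p₂)²
  = (1.282 + 1.282)² · (0.25·0.75 + 0.39·0.61) / (-0.14)²
  = (2.564)² · (0.1875 + 0.2379) / 0.0196
  = 6.5741 · 0.4254 / 0.0196
  = 142.68
Design effect: 1.72 × 142.68 = 245.42.
Round up → n = 246 per group.

n = 246 per group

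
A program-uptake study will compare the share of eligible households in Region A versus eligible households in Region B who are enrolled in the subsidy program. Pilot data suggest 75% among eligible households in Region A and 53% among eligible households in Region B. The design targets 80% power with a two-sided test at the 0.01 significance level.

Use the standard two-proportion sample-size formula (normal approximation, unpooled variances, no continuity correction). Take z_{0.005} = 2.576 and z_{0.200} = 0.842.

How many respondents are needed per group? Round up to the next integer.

n = 106 per group

n = (z_{α/2} + z_β)² · [p₁(1−p₁) + p₂(1−p₂)] / (p₁ − p₂)²
  = (2.576 + 0.842)² · (0.75·0.25 + 0.53·0.47) / (0.22)²
  = (3.418)² · (0.1875 + 0.2491) / 0.0484
  = 11.6827 · 0.4366 / 0.0484
  = 105.39
Round up → n = 106 per group.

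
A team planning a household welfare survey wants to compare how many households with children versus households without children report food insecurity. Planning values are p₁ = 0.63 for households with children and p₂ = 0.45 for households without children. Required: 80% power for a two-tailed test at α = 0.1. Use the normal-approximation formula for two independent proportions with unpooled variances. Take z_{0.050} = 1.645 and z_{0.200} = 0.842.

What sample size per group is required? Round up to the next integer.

n = (z_{α/2} + z_β)² · [p₁(1−p₁) + p₂(1−p₂)] / (p₁ − p₂)²
  = (1.645 + 0.842)² · (0.63·0.37 + 0.45·0.55) / (0.18)²
  = (2.487)² · (0.2331 + 0.2475) / 0.0324
  = 6.1852 · 0.4806 / 0.0324
  = 91.75
Round up → n = 92 per group.

n = 92 per group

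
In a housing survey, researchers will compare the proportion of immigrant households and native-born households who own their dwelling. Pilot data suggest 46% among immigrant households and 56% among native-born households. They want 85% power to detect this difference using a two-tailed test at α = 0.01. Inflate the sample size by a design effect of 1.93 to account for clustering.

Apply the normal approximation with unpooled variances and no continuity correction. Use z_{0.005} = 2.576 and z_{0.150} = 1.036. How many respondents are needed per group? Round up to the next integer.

n = 1246 per group

n = (z_{α/2} + z_β)² · [p₁(1−p₁) + p₂(1−p₂)] / (p₁ − p₂)²
  = (2.576 + 1.036)² · (0.46·0.54 + 0.56·0.44) / (-0.10)²
  = (3.612)² · (0.2484 + 0.2464) / 0.0100
  = 13.0465 · 0.4948 / 0.0100
  = 645.54
Design effect: 1.93 × 645.54 = 1245.90.
Round up → n = 1246 per group.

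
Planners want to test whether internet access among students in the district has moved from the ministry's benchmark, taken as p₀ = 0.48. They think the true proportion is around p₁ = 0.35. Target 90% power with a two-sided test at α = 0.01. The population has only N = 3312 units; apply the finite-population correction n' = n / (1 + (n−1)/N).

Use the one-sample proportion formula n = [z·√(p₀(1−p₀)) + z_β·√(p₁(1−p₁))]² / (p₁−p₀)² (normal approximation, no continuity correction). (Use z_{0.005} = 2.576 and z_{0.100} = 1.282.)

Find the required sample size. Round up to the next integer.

n = 201

n = [z_{α/2}·√(p₀q₀) + z_β·√(p₁q₁)]² / (p₁ − p₀)²
  = [2.576·√(0.48·0.52) + 1.282·√(0.35·0.65)]² / (-0.13)²
  = [2.576·0.4996 + 1.282·0.4770]² / 0.0169
  = [1.8984]² / 0.0169
  = 213.26
Finite-population correction (N = 3312): 213.26 / (1 + (213.26 − 1)/3312) = 200.42.
Round up → n = 201.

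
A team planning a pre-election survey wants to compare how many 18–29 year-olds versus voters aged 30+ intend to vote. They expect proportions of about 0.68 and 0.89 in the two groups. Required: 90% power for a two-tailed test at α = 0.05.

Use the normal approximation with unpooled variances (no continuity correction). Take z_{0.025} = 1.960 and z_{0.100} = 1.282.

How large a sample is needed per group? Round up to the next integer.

n = (z_{α/2} + z_β)² · [p₁(1−p₁) + p₂(1−p₂)] / (p₁ − p₂)²
  = (1.960 + 1.282)² · (0.68·0.32 + 0.89·0.11) / (-0.21)²
  = (3.242)² · (0.2176 + 0.0979) / 0.0441
  = 10.5106 · 0.3155 / 0.0441
  = 75.19
Round up → n = 76 per group.

n = 76 per group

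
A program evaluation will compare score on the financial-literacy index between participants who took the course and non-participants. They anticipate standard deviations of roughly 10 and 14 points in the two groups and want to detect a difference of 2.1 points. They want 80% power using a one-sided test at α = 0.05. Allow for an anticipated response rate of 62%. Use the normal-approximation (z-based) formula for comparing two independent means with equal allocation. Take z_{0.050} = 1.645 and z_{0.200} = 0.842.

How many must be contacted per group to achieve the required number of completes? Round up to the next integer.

n = 670 per group

n = (z_α + z_β)² · (σ₁² + σ₂²) / δ²
  = (1.645 + 0.842)² · (10² + 14² = 296) / 2.1²
  = 6.1852 · 296 / 4.41
  = 415.15
Adjust for 62% response: 415.15 / 0.62 = 669.60.
Round up → n = 670 per group.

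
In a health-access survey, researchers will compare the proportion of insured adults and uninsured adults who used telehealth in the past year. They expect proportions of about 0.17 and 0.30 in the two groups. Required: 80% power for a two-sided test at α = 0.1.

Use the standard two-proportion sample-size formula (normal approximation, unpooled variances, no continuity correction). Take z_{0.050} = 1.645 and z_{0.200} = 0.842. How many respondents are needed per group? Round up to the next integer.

n = (z_{α/2} + z_β)² · [p₁(1−p₁) + p₂(1−p₂)] / (p₁ − p₂)²
  = (1.645 + 0.842)² · (0.17·0.83 + 0.30·0.70) / (-0.13)²
  = (2.487)² · (0.1411 + 0.2100) / 0.0169
  = 6.1852 · 0.3511 / 0.0169
  = 128.50
Round up → n = 129 per group.

n = 129 per group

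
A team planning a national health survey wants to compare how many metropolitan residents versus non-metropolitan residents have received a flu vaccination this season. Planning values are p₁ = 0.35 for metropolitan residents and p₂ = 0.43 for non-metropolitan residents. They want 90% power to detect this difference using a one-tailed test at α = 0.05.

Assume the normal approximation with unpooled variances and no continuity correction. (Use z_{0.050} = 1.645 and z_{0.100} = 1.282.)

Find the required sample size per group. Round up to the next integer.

n = 633 per group

n = (z_α + z_β)² · [p₁(1−p₁) + p₂(1−p₂)] / (p₁ − p₂)²
  = (1.645 + 1.282)² · (0.35·0.65 + 0.43·0.57) / (-0.08)²
  = (2.927)² · (0.2275 + 0.2451) / 0.0064
  = 8.5673 · 0.4726 / 0.0064
  = 632.64
Round up → n = 633 per group.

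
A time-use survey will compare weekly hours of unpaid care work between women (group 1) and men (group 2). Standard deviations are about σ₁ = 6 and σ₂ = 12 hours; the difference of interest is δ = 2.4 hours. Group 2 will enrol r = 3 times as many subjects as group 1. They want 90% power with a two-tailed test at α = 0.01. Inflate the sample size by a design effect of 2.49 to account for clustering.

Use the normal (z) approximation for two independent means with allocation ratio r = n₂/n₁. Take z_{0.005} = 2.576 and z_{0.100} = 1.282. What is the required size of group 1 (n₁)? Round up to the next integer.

n₁ = 541

n₁ = (z_{α/2} + z_β)² · (σ₁² + σ₂²/r) / δ²
   = (2.576 + 1.282)² · (6² + 12²/3) / 2.4²
   = 14.8842 · (36 + 48) / 5.76
   = 14.8842 · 84 / 5.76
   = 217.06
Design effect: 2.49 × 217.06 = 540.48.
Round up → n₁ = 541; n₂ = r·n₁ = 3 × 541 = 1623.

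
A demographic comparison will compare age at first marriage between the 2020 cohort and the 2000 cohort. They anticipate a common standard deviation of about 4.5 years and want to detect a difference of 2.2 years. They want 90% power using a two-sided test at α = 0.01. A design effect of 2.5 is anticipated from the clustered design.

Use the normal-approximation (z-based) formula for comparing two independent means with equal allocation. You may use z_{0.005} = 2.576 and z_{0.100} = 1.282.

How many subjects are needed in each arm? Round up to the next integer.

n = 312 per group

n = (z_{α/2} + z_β)² · (σ₁² + σ₂²) / δ²
  = (2.576 + 1.282)² · (2·4.5² = 40.5) / 2.2²
  = 14.8842 · 40.5 / 4.84
  = 124.55
Design effect: 2.5 × 124.55 = 311.37.
Round up → n = 312 per group.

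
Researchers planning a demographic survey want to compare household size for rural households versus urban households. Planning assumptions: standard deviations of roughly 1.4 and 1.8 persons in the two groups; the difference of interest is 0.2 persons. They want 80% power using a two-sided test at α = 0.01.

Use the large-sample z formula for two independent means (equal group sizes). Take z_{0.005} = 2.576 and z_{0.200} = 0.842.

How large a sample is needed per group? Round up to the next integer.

n = 1519 per group

n = (z_{α/2} + z_β)² · (σ₁² + σ₂²) / δ²
  = (2.576 + 0.842)² · (1.4² + 1.8² = 5.2) / 0.2²
  = 11.6827 · 5.2 / 0.04
  = 1518.75
Round up → n = 1519 per group.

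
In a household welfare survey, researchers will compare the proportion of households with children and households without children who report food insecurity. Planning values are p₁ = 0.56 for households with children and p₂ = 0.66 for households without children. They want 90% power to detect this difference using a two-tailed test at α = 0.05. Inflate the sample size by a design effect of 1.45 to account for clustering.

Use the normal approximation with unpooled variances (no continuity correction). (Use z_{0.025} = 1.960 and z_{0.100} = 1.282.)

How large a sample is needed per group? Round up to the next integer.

n = (z_{α/2} + z_β)² · [p₁(1−p₁) + p₂(1−p₂)] / (p₁ − p₂)²
  = (1.960 + 1.282)² · (0.56·0.44 + 0.66·0.34) / (-0.10)²
  = (3.242)² · (0.2464 + 0.2244) / 0.0100
  = 10.5106 · 0.4708 / 0.0100
  = 494.84
Design effect: 1.45 × 494.84 = 717.51.
Round up → n = 718 per group.

n = 718 per group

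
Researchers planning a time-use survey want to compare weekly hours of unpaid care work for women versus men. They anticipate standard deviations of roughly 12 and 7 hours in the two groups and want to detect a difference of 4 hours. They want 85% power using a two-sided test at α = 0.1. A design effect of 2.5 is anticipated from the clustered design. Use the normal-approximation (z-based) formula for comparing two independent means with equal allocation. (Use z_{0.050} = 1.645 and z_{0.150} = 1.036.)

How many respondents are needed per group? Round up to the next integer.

n = 217 per group

n = (z_{α/2} + z_β)² · (σ₁² + σ₂²) / δ²
  = (1.645 + 1.036)² · (12² + 7² = 193) / 4²
  = 7.1878 · 193 / 16
  = 86.70
Design effect: 2.5 × 86.70 = 216.76.
Round up → n = 217 per group.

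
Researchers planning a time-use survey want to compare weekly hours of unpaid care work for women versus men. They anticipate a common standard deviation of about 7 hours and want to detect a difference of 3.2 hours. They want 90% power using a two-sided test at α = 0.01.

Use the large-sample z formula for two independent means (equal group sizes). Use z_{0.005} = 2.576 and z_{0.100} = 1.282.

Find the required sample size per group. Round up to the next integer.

n = (z_{α/2} + z_β)² · (σ₁² + σ₂²) / δ²
  = (2.576 + 1.282)² · (2·7² = 98) / 3.2²
  = 14.8842 · 98 / 10.24
  = 142.45
Round up → n = 143 per group.

n = 143 per group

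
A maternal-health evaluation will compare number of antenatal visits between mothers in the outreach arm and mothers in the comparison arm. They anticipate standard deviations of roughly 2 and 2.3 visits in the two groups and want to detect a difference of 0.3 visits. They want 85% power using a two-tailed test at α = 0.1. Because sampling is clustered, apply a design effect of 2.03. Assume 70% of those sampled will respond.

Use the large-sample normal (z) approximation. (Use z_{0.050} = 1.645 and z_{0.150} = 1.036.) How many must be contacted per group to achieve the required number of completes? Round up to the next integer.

n = 2152 per group

n = (z_{α/2} + z_β)² · (σ₁² + σ₂²) / δ²
  = (1.645 + 1.036)² · (2² + 2.3² = 9.29) / 0.3²
  = 7.1878 · 9.29 / 0.09
  = 741.94
Design effect: 2.03 × 741.94 = 1506.13.
Adjust for 70% response: 1506.13 / 0.70 = 2151.62.
Round up → n = 2152 per group.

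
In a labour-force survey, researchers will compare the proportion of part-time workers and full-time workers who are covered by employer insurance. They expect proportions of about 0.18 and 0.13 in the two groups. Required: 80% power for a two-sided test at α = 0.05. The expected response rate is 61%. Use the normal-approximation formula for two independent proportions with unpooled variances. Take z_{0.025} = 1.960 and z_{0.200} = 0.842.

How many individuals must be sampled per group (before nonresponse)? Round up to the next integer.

n = 1343 per group

n = (z_{α/2} + z_β)² · [p₁(1−p₁) + p₂(1−p₂)] / (p₁ − p₂)²
  = (1.960 + 0.842)² · (0.18·0.82 + 0.13·0.87) / (0.05)²
  = (2.802)² · (0.1476 + 0.1131) / 0.0025
  = 7.8512 · 0.2607 / 0.0025
  = 818.72
Adjust for 61% response: 818.72 / 0.61 = 1342.17.
Round up → n = 1343 per group.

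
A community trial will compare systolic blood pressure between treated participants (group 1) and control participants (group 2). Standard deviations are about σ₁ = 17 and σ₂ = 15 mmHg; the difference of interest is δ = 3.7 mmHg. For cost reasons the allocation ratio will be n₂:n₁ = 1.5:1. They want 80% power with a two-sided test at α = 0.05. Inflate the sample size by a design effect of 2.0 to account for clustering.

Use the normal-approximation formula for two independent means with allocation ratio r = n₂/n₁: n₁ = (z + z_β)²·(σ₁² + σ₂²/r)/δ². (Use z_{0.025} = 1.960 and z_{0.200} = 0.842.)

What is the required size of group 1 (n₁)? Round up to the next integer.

n₁ = (z_{α/2} + z_β)² · (σ₁² + σ₂²/r) / δ²
   = (1.960 + 0.842)² · (17² + 15²/1.5) / 3.7²
   = 7.8512 · (289 + 150) / 13.69
   = 7.8512 · 439 / 13.69
   = 251.77
Design effect: 2.0 × 251.77 = 503.53.
Round up → n₁ = 504; n₂ = r·n₁ = 1.5 × 504 = 756.

n₁ = 504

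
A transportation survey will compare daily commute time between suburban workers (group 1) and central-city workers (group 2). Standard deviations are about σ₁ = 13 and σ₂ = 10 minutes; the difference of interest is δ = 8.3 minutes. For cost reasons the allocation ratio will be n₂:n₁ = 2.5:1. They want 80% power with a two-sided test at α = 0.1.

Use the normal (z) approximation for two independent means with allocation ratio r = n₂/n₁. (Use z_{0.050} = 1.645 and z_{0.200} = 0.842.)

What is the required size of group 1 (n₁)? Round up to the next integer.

n₁ = (z_{α/2} + z_β)² · (σ₁² + σ₂²/r) / δ²
   = (1.645 + 0.842)² · (13² + 10²/2.5) / 8.3²
   = 6.1852 · (169 + 40) / 68.89
   = 6.1852 · 209 / 68.89
   = 18.76
Round up → n₁ = 19; n₂ = r·n₁ = 2.5 × 19 = 48.

n₁ = 19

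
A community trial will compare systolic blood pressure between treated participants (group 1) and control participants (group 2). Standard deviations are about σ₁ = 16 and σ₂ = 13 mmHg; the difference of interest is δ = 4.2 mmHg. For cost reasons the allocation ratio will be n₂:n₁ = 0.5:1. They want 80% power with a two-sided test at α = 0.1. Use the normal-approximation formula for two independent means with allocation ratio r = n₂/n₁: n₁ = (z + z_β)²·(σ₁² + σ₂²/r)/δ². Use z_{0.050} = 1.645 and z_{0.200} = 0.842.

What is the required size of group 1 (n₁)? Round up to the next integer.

n₁ = (z_{α/2} + z_β)² · (σ₁² + σ₂²/r) / δ²
   = (1.645 + 0.842)² · (16² + 13²/0.5) / 4.2²
   = 6.1852 · (256 + 338) / 17.64
   = 6.1852 · 594 / 17.64
   = 208.28
Round up → n₁ = 209; n₂ = r·n₁ = 0.5 × 209 = 105.

n₁ = 209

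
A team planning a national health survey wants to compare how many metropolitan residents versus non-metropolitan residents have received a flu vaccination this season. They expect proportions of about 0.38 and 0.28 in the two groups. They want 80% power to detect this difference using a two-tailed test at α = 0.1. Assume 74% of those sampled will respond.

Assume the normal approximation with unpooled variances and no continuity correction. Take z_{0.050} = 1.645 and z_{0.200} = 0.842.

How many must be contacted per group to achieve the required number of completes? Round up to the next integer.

n = 366 per group

n = (z_{α/2} + z_β)² · [p₁(1−p₁) + p₂(1−p₂)] / (p₁ − p₂)²
  = (1.645 + 0.842)² · (0.38·0.62 + 0.28·0.72) / (0.10)²
  = (2.487)² · (0.2356 + 0.2016) / 0.0100
  = 6.1852 · 0.4372 / 0.0100
  = 270.42
Adjust for 74% response: 270.42 / 0.74 = 365.43.
Round up → n = 366 per group.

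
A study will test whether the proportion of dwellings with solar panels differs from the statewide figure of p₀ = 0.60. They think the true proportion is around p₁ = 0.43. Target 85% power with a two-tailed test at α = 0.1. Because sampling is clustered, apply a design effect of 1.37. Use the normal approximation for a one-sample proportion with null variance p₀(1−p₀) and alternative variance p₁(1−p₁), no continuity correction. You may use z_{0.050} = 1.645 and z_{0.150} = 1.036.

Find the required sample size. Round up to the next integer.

n = [z_{α/2}·√(p₀q₀) + z_β·√(p₁q₁)]² / (p₁ − p₀)²
  = [1.645·√(0.60·0.40) + 1.036·√(0.43·0.57)]² / (-0.17)²
  = [1.645·0.4899 + 1.036·0.4951]² / 0.0289
  = [1.3188]² / 0.0289
  = 60.18
Design effect: 1.37 × 60.18 = 82.45.
Round up → n = 83.

n = 83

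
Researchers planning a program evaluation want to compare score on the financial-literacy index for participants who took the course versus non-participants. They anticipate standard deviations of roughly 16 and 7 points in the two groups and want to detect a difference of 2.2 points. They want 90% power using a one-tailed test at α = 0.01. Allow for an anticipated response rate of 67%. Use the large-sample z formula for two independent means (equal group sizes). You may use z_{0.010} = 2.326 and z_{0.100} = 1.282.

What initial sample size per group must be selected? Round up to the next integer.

n = (z_α + z_β)² · (σ₁² + σ₂²) / δ²
  = (2.326 + 1.282)² · (16² + 7² = 305) / 2.2²
  = 13.0177 · 305 / 4.84
  = 820.33
Adjust for 67% response: 820.33 / 0.67 = 1224.37.
Round up → n = 1225 per group.

n = 1225 per group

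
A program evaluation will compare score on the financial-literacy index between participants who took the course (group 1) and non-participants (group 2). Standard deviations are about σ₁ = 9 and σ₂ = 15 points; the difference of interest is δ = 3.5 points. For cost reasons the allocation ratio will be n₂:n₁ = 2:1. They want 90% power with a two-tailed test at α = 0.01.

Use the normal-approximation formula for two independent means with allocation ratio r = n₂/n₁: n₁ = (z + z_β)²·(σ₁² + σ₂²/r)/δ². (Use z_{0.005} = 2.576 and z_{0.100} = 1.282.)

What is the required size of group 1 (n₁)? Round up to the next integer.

n₁ = 236

n₁ = (z_{α/2} + z_β)² · (σ₁² + σ₂²/r) / δ²
   = (2.576 + 1.282)² · (9² + 15²/2) / 3.5²
   = 14.8842 · (81 + 112.5) / 12.25
   = 14.8842 · 193.5 / 12.25
   = 235.11
Round up → n₁ = 236; n₂ = r·n₁ = 2 × 236 = 472.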